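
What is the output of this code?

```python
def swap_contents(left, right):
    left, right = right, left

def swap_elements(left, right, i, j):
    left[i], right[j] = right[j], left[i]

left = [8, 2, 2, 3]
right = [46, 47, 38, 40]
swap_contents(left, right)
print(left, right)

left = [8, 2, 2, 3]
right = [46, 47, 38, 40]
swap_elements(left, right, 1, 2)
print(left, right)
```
[8, 2, 2, 3] [46, 47, 38, 40]
[8, 38, 2, 3] [46, 47, 2, 40]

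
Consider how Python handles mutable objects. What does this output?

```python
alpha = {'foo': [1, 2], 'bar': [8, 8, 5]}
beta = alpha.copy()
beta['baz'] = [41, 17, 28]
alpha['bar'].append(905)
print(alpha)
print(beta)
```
{'foo': [1, 2], 'bar': [8, 8, 5, 905]}
{'foo': [1, 2], 'bar': [8, 8, 5, 905], 'baz': [41, 17, 28]}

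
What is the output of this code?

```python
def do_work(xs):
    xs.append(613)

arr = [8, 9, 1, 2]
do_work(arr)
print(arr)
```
[8, 9, 1, 2, 613]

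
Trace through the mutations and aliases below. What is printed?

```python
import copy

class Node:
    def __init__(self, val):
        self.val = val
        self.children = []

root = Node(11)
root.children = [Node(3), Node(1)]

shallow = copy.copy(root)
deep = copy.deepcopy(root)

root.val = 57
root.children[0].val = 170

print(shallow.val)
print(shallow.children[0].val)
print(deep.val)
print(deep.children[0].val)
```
11
170
11
3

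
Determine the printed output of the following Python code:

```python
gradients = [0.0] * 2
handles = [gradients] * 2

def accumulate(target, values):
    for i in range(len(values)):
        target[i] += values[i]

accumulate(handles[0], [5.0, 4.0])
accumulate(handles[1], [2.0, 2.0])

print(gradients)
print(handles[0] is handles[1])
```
[7.0, 6.0]
True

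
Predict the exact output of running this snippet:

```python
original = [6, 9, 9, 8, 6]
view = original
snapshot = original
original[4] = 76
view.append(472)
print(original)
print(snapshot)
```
[6, 9, 9, 8, 76, 472]
[6, 9, 9, 8, 76, 472]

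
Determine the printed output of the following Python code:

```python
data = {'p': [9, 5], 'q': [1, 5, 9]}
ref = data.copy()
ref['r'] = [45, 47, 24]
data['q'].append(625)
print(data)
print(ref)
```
{'p': [9, 5], 'q': [1, 5, 9, 625]}
{'p': [9, 5], 'q': [1, 5, 9, 625], 'r': [45, 47, 24]}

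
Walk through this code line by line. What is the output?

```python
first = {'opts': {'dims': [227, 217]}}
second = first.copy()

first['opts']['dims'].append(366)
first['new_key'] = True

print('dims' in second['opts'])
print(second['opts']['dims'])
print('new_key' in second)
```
True
[227, 217, 366]
False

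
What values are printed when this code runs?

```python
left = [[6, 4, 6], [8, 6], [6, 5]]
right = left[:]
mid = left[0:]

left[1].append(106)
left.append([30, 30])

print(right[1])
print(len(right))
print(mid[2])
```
[8, 6, 106]
3
[6, 5]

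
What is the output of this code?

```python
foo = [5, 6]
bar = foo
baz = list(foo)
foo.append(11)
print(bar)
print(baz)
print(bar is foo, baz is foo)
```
[5, 6, 11]
[5, 6]
True False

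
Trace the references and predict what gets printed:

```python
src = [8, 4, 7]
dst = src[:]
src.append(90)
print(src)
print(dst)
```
[8, 4, 7, 90]
[8, 4, 7]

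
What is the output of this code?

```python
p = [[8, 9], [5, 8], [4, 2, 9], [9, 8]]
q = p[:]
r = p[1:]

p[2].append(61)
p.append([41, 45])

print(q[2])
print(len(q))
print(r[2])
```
[4, 2, 9, 61]
4
[9, 8]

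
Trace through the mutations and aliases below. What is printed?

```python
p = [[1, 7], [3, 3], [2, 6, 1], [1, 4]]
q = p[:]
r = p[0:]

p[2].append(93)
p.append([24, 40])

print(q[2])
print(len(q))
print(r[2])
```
[2, 6, 1, 93]
4
[2, 6, 1, 93]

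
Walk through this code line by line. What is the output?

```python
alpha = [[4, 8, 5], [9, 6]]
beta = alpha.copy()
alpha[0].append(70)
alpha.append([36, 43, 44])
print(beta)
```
[[4, 8, 5, 70], [9, 6]]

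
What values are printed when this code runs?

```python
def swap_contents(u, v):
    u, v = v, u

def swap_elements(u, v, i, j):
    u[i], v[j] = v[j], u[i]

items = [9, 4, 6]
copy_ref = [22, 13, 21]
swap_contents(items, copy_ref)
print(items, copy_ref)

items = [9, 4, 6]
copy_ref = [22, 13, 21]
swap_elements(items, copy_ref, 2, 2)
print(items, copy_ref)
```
[9, 4, 6] [22, 13, 21]
[9, 4, 21] [22, 13, 6]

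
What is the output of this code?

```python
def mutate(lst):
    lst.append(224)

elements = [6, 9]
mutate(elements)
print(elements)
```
[6, 9, 224]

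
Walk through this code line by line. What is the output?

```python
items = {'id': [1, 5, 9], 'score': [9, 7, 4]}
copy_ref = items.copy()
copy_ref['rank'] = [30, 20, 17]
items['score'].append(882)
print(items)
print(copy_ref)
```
{'id': [1, 5, 9], 'score': [9, 7, 4, 882]}
{'id': [1, 5, 9], 'score': [9, 7, 4, 882], 'rank': [30, 20, 17]}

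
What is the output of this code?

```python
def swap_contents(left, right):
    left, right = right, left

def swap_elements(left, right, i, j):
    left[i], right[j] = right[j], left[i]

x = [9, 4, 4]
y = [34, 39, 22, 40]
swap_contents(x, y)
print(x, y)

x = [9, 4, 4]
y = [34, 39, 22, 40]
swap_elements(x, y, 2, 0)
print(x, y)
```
[9, 4, 4] [34, 39, 22, 40]
[9, 4, 34] [4, 39, 22, 40]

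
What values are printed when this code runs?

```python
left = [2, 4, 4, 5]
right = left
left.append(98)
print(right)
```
[2, 4, 4, 5, 98]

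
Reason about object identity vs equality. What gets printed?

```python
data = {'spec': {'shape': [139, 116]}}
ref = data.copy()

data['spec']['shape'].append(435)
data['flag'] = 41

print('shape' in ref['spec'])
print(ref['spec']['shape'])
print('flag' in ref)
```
True
[139, 116, 435]
False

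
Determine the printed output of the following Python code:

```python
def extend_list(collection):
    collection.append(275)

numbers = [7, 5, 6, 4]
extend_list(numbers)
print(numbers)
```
[7, 5, 6, 4, 275]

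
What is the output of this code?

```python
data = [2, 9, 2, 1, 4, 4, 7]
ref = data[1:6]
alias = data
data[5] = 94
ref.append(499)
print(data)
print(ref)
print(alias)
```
[2, 9, 2, 1, 4, 94, 7]
[9, 2, 1, 4, 4, 499]
[2, 9, 2, 1, 4, 94, 7]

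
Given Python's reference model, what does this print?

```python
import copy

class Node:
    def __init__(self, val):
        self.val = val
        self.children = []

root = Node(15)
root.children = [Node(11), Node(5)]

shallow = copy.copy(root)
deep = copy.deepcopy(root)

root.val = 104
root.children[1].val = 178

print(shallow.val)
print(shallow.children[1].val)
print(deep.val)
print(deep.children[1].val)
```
15
178
15
5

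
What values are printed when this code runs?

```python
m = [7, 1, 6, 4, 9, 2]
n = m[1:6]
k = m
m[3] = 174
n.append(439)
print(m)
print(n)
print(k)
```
[7, 1, 6, 174, 9, 2]
[1, 6, 4, 9, 2, 439]
[7, 1, 6, 174, 9, 2]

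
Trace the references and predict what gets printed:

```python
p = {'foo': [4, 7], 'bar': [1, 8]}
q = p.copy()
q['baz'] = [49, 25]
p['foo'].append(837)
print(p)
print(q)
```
{'foo': [4, 7, 837], 'bar': [1, 8]}
{'foo': [4, 7, 837], 'bar': [1, 8], 'baz': [49, 25]}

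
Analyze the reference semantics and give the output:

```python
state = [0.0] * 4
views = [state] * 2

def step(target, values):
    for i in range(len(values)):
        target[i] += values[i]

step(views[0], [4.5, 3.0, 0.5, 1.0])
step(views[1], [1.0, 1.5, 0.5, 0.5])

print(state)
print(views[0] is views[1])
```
[5.5, 4.5, 1.0, 1.5]
True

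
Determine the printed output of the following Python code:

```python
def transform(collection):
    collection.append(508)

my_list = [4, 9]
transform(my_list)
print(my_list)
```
[4, 9, 508]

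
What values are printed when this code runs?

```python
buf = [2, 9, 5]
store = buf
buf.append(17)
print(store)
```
[2, 9, 5, 17]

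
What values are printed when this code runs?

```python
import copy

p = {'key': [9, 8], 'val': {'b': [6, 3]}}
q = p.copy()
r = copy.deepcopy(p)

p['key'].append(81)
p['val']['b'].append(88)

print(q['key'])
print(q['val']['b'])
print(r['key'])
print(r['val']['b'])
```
[9, 8, 81]
[6, 3, 88]
[9, 8]
[6, 3]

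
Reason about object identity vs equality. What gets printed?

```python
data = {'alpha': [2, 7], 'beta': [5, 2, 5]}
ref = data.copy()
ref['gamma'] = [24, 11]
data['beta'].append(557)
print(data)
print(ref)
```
{'alpha': [2, 7], 'beta': [5, 2, 5, 557]}
{'alpha': [2, 7], 'beta': [5, 2, 5, 557], 'gamma': [24, 11]}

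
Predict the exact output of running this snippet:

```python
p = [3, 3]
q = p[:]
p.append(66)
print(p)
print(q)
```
[3, 3, 66]
[3, 3]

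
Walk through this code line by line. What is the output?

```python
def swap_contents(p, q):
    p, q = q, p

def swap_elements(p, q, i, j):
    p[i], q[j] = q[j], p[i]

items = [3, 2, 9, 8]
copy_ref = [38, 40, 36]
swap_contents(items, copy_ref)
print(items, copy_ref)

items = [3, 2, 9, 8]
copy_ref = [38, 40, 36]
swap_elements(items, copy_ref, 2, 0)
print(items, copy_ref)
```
[3, 2, 9, 8] [38, 40, 36]
[3, 2, 38, 8] [9, 40, 36]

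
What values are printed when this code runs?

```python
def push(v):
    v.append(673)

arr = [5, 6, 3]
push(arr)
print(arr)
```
[5, 6, 3, 673]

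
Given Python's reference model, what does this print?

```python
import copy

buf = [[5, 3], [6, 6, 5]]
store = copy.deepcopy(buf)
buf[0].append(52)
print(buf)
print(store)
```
[[5, 3, 52], [6, 6, 5]]
[[5, 3], [6, 6, 5]]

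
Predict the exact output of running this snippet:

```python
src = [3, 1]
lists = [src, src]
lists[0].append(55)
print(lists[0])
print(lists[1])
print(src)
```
[3, 1, 55]
[3, 1, 55]
[3, 1, 55]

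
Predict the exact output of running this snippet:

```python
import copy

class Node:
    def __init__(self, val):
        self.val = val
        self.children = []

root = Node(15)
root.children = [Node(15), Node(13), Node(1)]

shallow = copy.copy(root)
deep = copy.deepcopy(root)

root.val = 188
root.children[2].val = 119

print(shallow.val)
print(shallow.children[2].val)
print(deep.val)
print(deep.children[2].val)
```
15
119
15
1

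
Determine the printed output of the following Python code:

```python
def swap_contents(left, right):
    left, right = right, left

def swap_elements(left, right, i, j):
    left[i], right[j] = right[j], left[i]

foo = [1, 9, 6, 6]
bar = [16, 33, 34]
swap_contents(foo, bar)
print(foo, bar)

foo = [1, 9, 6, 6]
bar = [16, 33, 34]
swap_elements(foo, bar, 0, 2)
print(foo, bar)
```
[1, 9, 6, 6] [16, 33, 34]
[34, 9, 6, 6] [16, 33, 1]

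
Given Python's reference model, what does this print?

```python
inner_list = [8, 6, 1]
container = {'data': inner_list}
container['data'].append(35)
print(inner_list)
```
[8, 6, 1, 35]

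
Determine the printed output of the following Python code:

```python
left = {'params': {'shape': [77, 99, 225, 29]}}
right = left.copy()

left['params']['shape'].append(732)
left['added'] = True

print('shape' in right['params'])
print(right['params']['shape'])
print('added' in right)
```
True
[77, 99, 225, 29, 732]
False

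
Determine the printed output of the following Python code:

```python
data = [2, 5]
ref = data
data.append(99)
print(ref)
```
[2, 5, 99]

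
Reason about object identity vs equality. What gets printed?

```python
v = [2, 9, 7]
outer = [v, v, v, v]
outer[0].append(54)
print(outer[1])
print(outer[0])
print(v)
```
[2, 9, 7, 54]
[2, 9, 7, 54]
[2, 9, 7, 54]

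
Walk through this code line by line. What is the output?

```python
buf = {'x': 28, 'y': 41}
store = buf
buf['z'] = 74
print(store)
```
{'x': 28, 'y': 41, 'z': 74}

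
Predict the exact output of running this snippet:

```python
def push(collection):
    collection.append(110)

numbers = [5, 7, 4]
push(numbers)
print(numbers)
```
[5, 7, 4, 110]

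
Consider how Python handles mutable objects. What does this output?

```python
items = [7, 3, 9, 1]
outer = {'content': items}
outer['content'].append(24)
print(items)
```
[7, 3, 9, 1, 24]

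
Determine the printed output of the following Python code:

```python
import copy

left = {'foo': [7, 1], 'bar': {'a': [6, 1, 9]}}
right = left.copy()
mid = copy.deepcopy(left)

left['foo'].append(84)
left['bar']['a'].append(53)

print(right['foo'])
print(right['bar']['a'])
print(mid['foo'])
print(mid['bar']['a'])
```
[7, 1, 84]
[6, 1, 9, 53]
[7, 1]
[6, 1, 9]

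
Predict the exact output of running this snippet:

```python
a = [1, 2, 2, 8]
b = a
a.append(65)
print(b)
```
[1, 2, 2, 8, 65]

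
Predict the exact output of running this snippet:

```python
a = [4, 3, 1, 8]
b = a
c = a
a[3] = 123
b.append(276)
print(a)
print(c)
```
[4, 3, 1, 123, 276]
[4, 3, 1, 123, 276]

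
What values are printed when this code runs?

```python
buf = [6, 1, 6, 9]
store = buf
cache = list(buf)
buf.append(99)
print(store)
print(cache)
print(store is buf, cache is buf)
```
[6, 1, 6, 9, 99]
[6, 1, 6, 9]
True False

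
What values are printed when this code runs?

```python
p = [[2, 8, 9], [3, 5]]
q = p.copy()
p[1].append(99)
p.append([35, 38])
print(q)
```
[[2, 8, 9], [3, 5, 99]]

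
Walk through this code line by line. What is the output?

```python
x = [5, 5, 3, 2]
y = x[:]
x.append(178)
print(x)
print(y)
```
[5, 5, 3, 2, 178]
[5, 5, 3, 2]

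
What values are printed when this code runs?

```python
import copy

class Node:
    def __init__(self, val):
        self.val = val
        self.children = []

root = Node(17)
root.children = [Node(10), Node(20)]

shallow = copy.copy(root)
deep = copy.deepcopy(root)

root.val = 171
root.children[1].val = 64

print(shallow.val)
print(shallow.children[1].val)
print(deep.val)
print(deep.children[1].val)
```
17
64
17
20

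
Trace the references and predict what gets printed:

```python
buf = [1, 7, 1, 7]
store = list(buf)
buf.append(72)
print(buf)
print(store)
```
[1, 7, 1, 7, 72]
[1, 7, 1, 7]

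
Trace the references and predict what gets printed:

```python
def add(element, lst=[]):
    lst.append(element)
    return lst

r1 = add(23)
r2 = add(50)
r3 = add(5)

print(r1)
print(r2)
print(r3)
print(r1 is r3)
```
[23, 50, 5]
[23, 50, 5]
[23, 50, 5]
True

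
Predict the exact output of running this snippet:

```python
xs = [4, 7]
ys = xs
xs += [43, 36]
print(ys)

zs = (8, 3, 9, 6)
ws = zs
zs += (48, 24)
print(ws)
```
[4, 7, 43, 36]
(8, 3, 9, 6)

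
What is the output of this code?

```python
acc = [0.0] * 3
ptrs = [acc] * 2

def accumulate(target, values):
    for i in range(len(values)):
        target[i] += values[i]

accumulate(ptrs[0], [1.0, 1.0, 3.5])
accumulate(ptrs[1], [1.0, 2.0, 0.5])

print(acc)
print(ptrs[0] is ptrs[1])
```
[2.0, 3.0, 4.0]
True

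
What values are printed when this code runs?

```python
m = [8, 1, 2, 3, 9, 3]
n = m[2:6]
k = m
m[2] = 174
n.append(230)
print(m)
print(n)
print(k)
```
[8, 1, 174, 3, 9, 3]
[2, 3, 9, 3, 230]
[8, 1, 174, 3, 9, 3]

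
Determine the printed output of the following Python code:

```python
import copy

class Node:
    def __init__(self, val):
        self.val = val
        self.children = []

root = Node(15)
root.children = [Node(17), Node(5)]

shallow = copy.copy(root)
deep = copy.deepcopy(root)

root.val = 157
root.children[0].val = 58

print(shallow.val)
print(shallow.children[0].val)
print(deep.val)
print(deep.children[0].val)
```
15
58
15
17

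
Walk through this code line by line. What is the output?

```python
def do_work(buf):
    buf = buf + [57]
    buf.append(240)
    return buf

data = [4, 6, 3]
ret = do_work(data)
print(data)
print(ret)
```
[4, 6, 3]
[4, 6, 3, 57, 240]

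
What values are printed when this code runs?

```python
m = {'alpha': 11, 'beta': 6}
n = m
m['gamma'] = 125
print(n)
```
{'alpha': 11, 'beta': 6, 'gamma': 125}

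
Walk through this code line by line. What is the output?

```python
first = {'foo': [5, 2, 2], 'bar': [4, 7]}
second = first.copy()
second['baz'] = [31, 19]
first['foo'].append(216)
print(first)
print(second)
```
{'foo': [5, 2, 2, 216], 'bar': [4, 7]}
{'foo': [5, 2, 2, 216], 'bar': [4, 7], 'baz': [31, 19]}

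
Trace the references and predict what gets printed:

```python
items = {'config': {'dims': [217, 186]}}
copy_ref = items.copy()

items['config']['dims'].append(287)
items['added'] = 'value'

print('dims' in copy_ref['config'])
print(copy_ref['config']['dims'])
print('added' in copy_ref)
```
True
[217, 186, 287]
False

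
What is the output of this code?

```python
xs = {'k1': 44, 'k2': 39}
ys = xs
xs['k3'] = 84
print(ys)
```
{'k1': 44, 'k2': 39, 'k3': 84}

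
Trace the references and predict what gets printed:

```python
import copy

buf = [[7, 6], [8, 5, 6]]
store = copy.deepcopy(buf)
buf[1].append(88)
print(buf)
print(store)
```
[[7, 6], [8, 5, 6, 88]]
[[7, 6], [8, 5, 6]]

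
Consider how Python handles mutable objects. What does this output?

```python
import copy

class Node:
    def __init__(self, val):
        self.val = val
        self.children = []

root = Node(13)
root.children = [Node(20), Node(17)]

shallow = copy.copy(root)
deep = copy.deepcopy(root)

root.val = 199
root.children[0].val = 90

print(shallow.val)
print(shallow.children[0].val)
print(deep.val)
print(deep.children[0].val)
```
13
90
13
20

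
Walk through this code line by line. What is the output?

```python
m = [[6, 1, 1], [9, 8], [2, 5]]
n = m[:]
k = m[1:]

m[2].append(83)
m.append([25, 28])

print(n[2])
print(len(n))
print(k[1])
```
[2, 5, 83]
3
[2, 5, 83]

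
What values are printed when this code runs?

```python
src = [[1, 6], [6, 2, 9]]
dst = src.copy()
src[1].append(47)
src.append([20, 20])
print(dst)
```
[[1, 6], [6, 2, 9, 47]]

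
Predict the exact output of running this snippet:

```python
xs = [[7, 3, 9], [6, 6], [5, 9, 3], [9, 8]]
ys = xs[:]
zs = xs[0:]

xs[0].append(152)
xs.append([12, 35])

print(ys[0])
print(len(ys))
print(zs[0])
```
[7, 3, 9, 152]
4
[7, 3, 9, 152]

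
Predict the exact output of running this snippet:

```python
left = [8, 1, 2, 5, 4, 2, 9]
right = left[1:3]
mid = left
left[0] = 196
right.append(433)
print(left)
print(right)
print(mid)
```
[196, 1, 2, 5, 4, 2, 9]
[1, 2, 433]
[196, 1, 2, 5, 4, 2, 9]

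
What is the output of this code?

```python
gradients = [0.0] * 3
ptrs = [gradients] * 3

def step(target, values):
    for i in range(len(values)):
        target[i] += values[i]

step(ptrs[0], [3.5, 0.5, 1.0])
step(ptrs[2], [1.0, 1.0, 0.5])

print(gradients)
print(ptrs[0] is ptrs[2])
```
[4.5, 1.5, 1.5]
True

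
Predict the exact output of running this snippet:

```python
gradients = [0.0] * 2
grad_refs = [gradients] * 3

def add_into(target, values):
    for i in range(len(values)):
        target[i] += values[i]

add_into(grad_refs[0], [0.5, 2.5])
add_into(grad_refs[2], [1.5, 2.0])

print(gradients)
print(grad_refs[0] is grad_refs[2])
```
[2.0, 4.5]
True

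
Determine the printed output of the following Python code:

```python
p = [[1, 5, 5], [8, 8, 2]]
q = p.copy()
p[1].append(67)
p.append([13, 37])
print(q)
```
[[1, 5, 5], [8, 8, 2, 67]]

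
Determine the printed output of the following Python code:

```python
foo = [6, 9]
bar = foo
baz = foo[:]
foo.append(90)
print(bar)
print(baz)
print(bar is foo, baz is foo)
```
[6, 9, 90]
[6, 9]
True False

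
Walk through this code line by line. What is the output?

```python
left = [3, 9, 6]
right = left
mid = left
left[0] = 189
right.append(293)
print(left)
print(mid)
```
[189, 9, 6, 293]
[189, 9, 6, 293]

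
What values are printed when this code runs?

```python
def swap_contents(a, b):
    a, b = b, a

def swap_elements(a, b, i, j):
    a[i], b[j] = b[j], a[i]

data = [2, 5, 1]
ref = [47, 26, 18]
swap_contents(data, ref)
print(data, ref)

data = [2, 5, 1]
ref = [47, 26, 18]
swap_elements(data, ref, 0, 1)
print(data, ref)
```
[2, 5, 1] [47, 26, 18]
[26, 5, 1] [47, 2, 18]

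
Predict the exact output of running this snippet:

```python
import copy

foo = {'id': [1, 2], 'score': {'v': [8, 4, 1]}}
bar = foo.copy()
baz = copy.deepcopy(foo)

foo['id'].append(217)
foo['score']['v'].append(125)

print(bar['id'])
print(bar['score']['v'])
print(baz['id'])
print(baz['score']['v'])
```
[1, 2, 217]
[8, 4, 1, 125]
[1, 2]
[8, 4, 1]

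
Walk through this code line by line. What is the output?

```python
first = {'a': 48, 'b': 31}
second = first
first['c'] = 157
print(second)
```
{'a': 48, 'b': 31, 'c': 157}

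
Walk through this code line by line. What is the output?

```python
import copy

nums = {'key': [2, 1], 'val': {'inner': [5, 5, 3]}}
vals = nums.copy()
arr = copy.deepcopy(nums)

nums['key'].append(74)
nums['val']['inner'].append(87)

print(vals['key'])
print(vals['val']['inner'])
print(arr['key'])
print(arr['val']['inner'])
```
[2, 1, 74]
[5, 5, 3, 87]
[2, 1]
[5, 5, 3]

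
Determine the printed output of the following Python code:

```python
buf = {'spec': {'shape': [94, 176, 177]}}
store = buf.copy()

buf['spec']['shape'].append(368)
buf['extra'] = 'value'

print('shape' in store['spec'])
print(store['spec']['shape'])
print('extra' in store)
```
True
[94, 176, 177, 368]
False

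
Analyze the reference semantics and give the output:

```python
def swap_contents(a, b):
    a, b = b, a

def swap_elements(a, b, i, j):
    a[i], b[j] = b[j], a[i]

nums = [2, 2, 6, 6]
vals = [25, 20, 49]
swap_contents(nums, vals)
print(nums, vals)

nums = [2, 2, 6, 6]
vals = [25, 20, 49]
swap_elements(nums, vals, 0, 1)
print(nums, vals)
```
[2, 2, 6, 6] [25, 20, 49]
[20, 2, 6, 6] [25, 2, 49]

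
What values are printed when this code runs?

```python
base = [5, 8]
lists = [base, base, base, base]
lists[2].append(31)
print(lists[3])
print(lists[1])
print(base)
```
[5, 8, 31]
[5, 8, 31]
[5, 8, 31]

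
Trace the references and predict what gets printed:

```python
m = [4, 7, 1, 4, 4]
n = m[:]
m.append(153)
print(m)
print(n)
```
[4, 7, 1, 4, 4, 153]
[4, 7, 1, 4, 4]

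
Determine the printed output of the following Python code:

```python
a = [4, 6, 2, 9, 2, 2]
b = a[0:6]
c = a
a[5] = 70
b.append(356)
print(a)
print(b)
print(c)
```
[4, 6, 2, 9, 2, 70]
[4, 6, 2, 9, 2, 2, 356]
[4, 6, 2, 9, 2, 70]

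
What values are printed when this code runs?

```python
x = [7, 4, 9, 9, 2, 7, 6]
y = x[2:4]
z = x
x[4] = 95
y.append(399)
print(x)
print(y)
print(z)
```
[7, 4, 9, 9, 95, 7, 6]
[9, 9, 399]
[7, 4, 9, 9, 95, 7, 6]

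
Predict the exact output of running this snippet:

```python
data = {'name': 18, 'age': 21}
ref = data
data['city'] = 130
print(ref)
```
{'name': 18, 'age': 21, 'city': 130}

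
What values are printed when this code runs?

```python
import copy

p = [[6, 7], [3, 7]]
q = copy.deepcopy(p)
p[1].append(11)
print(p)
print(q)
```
[[6, 7], [3, 7, 11]]
[[6, 7], [3, 7]]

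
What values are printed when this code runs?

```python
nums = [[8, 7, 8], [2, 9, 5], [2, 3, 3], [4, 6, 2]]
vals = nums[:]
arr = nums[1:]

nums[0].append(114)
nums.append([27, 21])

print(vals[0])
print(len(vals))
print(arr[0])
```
[8, 7, 8, 114]
4
[2, 9, 5]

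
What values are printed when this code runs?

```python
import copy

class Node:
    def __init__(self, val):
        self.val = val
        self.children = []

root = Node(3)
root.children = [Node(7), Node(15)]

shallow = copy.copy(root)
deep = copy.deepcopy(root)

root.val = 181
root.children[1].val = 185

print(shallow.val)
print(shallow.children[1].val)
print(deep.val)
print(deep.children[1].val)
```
3
185
3
15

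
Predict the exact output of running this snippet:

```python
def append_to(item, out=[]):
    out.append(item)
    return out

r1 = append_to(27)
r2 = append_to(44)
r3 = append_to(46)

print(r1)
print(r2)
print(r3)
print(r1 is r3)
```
[27, 44, 46]
[27, 44, 46]
[27, 44, 46]
True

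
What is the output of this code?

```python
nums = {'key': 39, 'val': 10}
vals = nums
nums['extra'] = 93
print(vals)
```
{'key': 39, 'val': 10, 'extra': 93}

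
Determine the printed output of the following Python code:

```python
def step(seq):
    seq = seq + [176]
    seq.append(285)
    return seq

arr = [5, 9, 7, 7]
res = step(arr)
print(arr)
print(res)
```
[5, 9, 7, 7]
[5, 9, 7, 7, 176, 285]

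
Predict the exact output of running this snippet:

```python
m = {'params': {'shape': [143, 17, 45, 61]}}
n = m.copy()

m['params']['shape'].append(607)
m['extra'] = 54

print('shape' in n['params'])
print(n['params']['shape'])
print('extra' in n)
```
True
[143, 17, 45, 61, 607]
False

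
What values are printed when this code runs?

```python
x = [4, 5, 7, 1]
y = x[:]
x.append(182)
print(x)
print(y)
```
[4, 5, 7, 1, 182]
[4, 5, 7, 1]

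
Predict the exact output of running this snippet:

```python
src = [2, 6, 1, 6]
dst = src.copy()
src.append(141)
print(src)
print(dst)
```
[2, 6, 1, 6, 141]
[2, 6, 1, 6]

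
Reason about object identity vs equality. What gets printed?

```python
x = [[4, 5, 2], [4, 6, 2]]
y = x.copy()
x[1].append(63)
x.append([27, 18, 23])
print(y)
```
[[4, 5, 2], [4, 6, 2, 63]]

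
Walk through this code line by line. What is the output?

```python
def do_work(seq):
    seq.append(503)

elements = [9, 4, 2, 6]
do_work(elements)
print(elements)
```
[9, 4, 2, 6, 503]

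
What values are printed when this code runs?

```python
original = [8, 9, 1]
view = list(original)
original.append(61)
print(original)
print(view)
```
[8, 9, 1, 61]
[8, 9, 1]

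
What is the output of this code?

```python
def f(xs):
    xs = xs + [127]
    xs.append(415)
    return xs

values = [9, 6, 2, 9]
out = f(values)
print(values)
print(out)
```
[9, 6, 2, 9]
[9, 6, 2, 9, 127, 415]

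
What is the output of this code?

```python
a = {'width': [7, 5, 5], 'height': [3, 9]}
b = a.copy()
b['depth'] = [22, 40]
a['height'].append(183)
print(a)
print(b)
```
{'width': [7, 5, 5], 'height': [3, 9, 183]}
{'width': [7, 5, 5], 'height': [3, 9, 183], 'depth': [22, 40]}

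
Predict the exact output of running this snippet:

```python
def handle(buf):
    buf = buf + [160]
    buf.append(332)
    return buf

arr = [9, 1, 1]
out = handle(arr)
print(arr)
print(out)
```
[9, 1, 1]
[9, 1, 1, 160, 332]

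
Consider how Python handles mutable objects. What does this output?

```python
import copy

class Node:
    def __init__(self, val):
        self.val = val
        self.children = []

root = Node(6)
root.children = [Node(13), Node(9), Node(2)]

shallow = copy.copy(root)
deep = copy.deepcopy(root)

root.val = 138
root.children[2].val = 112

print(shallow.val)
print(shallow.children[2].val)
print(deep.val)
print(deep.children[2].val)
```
6
112
6
2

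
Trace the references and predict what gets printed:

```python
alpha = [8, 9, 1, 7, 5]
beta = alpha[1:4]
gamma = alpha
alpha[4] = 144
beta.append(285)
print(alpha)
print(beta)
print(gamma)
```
[8, 9, 1, 7, 144]
[9, 1, 7, 285]
[8, 9, 1, 7, 144]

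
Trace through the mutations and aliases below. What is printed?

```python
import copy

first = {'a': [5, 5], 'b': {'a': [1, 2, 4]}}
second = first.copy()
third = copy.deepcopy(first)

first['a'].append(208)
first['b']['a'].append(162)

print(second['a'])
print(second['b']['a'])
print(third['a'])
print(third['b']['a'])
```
[5, 5, 208]
[1, 2, 4, 162]
[5, 5]
[1, 2, 4]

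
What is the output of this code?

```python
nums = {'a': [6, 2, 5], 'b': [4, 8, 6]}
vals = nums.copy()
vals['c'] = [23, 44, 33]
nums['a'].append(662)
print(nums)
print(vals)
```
{'a': [6, 2, 5, 662], 'b': [4, 8, 6]}
{'a': [6, 2, 5, 662], 'b': [4, 8, 6], 'c': [23, 44, 33]}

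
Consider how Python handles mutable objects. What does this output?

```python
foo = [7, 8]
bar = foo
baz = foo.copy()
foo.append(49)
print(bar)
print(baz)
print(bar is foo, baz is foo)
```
[7, 8, 49]
[7, 8]
True False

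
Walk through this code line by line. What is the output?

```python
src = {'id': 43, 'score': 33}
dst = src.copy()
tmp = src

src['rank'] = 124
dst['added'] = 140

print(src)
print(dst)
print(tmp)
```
{'id': 43, 'score': 33, 'rank': 124}
{'id': 43, 'score': 33, 'added': 140}
{'id': 43, 'score': 33, 'rank': 124}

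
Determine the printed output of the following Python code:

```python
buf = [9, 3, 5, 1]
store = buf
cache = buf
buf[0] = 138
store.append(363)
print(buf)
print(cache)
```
[138, 3, 5, 1, 363]
[138, 3, 5, 1, 363]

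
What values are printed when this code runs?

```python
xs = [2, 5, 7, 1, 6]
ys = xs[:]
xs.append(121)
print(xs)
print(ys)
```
[2, 5, 7, 1, 6, 121]
[2, 5, 7, 1, 6]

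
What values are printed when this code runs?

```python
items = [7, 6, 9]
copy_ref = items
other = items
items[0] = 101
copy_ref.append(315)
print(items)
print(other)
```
[101, 6, 9, 315]
[101, 6, 9, 315]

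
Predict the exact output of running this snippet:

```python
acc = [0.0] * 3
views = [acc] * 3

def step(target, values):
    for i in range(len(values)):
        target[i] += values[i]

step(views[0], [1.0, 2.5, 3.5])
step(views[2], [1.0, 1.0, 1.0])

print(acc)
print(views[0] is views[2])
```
[2.0, 3.5, 4.5]
True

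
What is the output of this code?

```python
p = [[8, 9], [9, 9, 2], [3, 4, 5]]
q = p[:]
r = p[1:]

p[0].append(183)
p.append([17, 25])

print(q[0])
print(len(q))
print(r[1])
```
[8, 9, 183]
3
[3, 4, 5]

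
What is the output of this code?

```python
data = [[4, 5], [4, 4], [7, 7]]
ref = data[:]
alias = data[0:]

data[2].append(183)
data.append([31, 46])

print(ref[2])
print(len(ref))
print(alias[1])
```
[7, 7, 183]
3
[4, 4]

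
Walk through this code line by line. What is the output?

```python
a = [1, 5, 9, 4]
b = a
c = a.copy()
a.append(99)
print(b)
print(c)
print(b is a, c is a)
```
[1, 5, 9, 4, 99]
[1, 5, 9, 4]
True False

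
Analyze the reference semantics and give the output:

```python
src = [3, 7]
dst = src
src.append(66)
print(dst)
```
[3, 7, 66]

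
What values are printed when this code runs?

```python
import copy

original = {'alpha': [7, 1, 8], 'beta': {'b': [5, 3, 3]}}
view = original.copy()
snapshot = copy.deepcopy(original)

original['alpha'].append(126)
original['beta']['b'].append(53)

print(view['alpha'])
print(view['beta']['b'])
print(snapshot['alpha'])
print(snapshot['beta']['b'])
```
[7, 1, 8, 126]
[5, 3, 3, 53]
[7, 1, 8]
[5, 3, 3]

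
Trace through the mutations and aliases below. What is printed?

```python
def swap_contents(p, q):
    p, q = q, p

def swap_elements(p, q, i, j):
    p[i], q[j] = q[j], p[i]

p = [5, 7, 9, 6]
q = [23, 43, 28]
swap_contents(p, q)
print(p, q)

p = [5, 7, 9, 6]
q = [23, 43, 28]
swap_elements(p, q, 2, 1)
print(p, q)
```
[5, 7, 9, 6] [23, 43, 28]
[5, 7, 43, 6] [23, 9, 28]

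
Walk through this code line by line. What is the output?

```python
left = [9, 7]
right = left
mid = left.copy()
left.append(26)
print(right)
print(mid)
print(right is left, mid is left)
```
[9, 7, 26]
[9, 7]
True False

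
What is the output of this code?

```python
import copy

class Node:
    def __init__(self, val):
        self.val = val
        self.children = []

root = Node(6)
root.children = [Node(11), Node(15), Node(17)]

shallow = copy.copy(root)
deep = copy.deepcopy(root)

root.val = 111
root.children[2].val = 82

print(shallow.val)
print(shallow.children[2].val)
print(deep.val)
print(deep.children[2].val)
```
6
82
6
17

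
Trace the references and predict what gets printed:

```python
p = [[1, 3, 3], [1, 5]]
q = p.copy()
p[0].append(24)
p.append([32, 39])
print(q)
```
[[1, 3, 3, 24], [1, 5]]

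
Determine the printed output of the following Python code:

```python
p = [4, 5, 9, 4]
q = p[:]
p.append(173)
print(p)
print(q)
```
[4, 5, 9, 4, 173]
[4, 5, 9, 4]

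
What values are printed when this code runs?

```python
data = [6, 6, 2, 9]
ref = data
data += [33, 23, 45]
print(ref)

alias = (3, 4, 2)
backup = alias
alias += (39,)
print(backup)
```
[6, 6, 2, 9, 33, 23, 45]
(3, 4, 2)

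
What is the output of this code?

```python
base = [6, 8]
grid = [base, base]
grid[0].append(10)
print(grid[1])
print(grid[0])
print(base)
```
[6, 8, 10]
[6, 8, 10]
[6, 8, 10]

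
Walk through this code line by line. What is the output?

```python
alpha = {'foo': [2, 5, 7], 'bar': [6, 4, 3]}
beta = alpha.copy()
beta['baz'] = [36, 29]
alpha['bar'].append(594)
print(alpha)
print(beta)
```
{'foo': [2, 5, 7], 'bar': [6, 4, 3, 594]}
{'foo': [2, 5, 7], 'bar': [6, 4, 3, 594], 'baz': [36, 29]}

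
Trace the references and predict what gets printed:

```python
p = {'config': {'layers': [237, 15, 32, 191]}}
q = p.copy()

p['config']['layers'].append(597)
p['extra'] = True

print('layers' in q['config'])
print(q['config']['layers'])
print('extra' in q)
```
True
[237, 15, 32, 191, 597]
False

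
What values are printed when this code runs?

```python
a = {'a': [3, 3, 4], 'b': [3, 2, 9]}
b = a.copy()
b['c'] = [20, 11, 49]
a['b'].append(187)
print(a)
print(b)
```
{'a': [3, 3, 4], 'b': [3, 2, 9, 187]}
{'a': [3, 3, 4], 'b': [3, 2, 9, 187], 'c': [20, 11, 49]}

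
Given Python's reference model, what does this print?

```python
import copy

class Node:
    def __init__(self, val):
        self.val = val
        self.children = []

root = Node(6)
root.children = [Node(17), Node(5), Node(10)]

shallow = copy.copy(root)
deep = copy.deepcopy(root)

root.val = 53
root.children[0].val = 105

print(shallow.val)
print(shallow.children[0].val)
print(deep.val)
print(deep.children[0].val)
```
6
105
6
17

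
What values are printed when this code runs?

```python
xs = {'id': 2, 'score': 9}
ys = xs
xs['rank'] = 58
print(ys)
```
{'id': 2, 'score': 9, 'rank': 58}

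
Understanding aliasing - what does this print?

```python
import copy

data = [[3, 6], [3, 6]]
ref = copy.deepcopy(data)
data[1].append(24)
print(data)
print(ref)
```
[[3, 6], [3, 6, 24]]
[[3, 6], [3, 6]]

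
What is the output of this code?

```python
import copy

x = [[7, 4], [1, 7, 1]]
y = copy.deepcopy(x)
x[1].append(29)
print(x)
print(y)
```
[[7, 4], [1, 7, 1, 29]]
[[7, 4], [1, 7, 1]]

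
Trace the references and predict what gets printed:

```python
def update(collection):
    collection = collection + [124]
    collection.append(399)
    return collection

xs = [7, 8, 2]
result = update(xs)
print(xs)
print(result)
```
[7, 8, 2]
[7, 8, 2, 124, 399]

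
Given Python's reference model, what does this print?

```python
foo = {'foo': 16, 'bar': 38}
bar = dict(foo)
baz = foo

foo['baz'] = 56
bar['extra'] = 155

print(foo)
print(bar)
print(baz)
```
{'foo': 16, 'bar': 38, 'baz': 56}
{'foo': 16, 'bar': 38, 'extra': 155}
{'foo': 16, 'bar': 38, 'baz': 56}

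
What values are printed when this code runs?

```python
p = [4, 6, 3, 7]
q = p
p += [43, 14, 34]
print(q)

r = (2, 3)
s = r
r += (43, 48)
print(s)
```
[4, 6, 3, 7, 43, 14, 34]
(2, 3)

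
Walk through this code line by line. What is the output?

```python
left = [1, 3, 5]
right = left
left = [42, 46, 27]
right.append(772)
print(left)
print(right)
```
[42, 46, 27]
[1, 3, 5, 772]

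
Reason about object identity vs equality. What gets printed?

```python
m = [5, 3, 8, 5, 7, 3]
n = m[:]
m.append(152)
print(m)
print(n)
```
[5, 3, 8, 5, 7, 3, 152]
[5, 3, 8, 5, 7, 3]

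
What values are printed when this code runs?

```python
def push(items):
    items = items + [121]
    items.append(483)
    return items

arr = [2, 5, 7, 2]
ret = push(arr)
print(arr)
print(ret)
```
[2, 5, 7, 2]
[2, 5, 7, 2, 121, 483]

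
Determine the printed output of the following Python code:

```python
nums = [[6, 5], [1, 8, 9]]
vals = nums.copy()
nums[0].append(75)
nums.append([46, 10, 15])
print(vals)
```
[[6, 5, 75], [1, 8, 9]]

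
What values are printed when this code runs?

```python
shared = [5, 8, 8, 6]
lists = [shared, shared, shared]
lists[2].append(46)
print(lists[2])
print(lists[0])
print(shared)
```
[5, 8, 8, 6, 46]
[5, 8, 8, 6, 46]
[5, 8, 8, 6, 46]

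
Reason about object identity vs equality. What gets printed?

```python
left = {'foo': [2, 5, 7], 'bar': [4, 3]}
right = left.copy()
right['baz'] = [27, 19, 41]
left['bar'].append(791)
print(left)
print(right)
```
{'foo': [2, 5, 7], 'bar': [4, 3, 791]}
{'foo': [2, 5, 7], 'bar': [4, 3, 791], 'baz': [27, 19, 41]}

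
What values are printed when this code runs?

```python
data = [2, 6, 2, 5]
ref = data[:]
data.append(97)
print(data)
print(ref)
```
[2, 6, 2, 5, 97]
[2, 6, 2, 5]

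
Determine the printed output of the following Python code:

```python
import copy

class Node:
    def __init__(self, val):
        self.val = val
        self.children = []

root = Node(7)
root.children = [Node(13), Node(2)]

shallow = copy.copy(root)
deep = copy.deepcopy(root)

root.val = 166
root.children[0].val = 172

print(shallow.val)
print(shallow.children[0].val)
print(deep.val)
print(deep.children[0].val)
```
7
172
7
13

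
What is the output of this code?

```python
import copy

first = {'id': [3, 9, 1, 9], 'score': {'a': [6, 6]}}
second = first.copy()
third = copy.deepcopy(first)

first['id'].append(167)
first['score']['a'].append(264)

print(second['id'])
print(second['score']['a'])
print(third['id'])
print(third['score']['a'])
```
[3, 9, 1, 9, 167]
[6, 6, 264]
[3, 9, 1, 9]
[6, 6]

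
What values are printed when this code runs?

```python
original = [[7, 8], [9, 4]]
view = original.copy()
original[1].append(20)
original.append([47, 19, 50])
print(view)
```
[[7, 8], [9, 4, 20]]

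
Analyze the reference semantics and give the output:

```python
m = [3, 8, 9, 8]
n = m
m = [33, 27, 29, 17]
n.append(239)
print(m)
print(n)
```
[33, 27, 29, 17]
[3, 8, 9, 8, 239]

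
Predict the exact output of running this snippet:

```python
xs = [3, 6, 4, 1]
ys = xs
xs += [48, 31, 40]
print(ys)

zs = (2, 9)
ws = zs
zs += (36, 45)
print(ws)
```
[3, 6, 4, 1, 48, 31, 40]
(2, 9)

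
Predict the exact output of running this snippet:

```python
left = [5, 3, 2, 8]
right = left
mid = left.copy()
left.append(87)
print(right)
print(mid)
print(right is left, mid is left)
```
[5, 3, 2, 8, 87]
[5, 3, 2, 8]
True False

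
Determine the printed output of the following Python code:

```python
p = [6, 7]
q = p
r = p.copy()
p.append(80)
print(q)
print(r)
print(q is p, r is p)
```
[6, 7, 80]
[6, 7]
True False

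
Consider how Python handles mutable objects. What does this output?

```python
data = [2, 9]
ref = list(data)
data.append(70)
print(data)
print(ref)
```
[2, 9, 70]
[2, 9]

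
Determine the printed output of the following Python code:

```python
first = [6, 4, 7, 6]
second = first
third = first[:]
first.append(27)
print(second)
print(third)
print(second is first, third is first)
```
[6, 4, 7, 6, 27]
[6, 4, 7, 6]
True False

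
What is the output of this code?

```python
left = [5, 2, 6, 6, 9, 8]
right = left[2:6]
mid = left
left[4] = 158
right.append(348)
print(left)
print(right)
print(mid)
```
[5, 2, 6, 6, 158, 8]
[6, 6, 9, 8, 348]
[5, 2, 6, 6, 158, 8]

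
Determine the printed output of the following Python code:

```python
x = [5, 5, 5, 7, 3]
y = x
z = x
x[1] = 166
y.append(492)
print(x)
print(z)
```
[5, 166, 5, 7, 3, 492]
[5, 166, 5, 7, 3, 492]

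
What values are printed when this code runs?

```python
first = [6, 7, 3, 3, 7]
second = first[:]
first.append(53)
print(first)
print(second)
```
[6, 7, 3, 3, 7, 53]
[6, 7, 3, 3, 7]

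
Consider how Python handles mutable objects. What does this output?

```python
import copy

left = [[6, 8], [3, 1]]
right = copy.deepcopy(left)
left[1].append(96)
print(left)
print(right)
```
[[6, 8], [3, 1, 96]]
[[6, 8], [3, 1]]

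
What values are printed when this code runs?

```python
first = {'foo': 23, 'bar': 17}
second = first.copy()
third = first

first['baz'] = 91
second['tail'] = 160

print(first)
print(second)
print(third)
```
{'foo': 23, 'bar': 17, 'baz': 91}
{'foo': 23, 'bar': 17, 'tail': 160}
{'foo': 23, 'bar': 17, 'baz': 91}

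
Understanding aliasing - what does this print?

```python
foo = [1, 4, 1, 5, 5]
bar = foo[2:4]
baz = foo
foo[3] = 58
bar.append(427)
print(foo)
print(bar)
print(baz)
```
[1, 4, 1, 58, 5]
[1, 5, 427]
[1, 4, 1, 58, 5]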